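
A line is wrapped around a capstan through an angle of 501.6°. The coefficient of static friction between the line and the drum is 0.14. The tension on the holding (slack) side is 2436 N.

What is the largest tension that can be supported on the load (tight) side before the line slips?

T_max ≈ 8300 N

At impending slip the capstan equation gives T₂/T₁ = e^{μβ} with β in radians.
β = 501.6° × π/180 = 8.755 rad.
e^{μβ} = e^{0.14×8.755} = 3.406.
T₂ = T₁ · e^{μβ} = 2436 × 3.406 = 8300 N.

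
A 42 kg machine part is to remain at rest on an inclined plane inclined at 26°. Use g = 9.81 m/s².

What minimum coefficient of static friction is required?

At the slip threshold m g sin θ = μ_s m g cos θ, so μ_s,min = tan θ.
μ_s,min = tan 26° = 0.488.

μ_s,min ≈ 0.488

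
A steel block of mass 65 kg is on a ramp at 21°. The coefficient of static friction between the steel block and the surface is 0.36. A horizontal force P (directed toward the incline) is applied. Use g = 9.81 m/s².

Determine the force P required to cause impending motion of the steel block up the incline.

At impending motion up the slope, friction acts down-slope at its limit: f = μ_s N.
Perpendicular to the incline: N = m g cos θ + P sin θ.
Along the incline: P cos θ = m g sin θ + μ_s N = m g sin θ + μ_s (m g cos θ + P sin θ).
Solving, P (cos θ − μ_s sin θ) = m g (sin θ + μ_s cos θ), so P = 65×9.81×(sin 21° + 0.36 cos 21°)/(cos 21° − 0.36 sin 21°) = 638×0.6945/0.8046 = 550 N.

P ≈ 550 N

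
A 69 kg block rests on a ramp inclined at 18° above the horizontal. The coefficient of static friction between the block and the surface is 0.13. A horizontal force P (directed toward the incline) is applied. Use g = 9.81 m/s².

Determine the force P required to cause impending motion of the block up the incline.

P ≈ 322 N

At impending motion up the slope, friction acts down-slope at its limit: f = μ_s N.
Perpendicular to the incline: N = m g cos θ + P sin θ.
Along the incline: P cos θ = m g sin θ + μ_s N = m g sin θ + μ_s (m g cos θ + P sin θ).
Solving, P (cos θ − μ_s sin θ) = m g (sin θ + μ_s cos θ), so P = 69×9.81×(sin 18° + 0.13 cos 18°)/(cos 18° − 0.13 sin 18°) = 677×0.4327/0.9109 = 322 N.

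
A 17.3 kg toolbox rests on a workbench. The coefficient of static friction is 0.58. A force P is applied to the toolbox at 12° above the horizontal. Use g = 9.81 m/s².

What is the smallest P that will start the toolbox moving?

P ≈ 89.6 N

N = m g − P sin α (the pull lifts the toolbox).
At impending slip, P cos α = μ_s N = μ_s (m g − P sin α).
Solving: P (cos α + μ_s sin α) = μ_s m g → P = 0.58×170/(cos 12° + 0.58 sin 12°) = 98.4/1.099 = 89.6 N.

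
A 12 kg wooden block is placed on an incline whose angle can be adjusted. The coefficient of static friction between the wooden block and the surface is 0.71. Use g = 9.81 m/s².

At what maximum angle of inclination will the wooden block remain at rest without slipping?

At the slip threshold, m g sin θ = μ_s · m g cos θ, so tan θ = μ_s.
θ_max = arctan(0.71) = 35.4°.

θ_max ≈ 35.4°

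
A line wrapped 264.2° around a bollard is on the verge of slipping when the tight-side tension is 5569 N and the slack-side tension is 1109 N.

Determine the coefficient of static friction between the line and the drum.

T₂/T₁ = e^{μβ} → μ = ln(T₂/T₁)/β.
β = 264.2° = 4.611 rad.
μ = ln(5569/1109)/4.611 = ln(5.022)/4.611 = 0.35.

μ ≈ 0.35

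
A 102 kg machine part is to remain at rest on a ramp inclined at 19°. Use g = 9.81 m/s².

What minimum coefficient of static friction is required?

μ_s,min ≈ 0.344

At the slip threshold m g sin θ = μ_s m g cos θ, so μ_s,min = tan θ.
μ_s,min = tan 19° = 0.344.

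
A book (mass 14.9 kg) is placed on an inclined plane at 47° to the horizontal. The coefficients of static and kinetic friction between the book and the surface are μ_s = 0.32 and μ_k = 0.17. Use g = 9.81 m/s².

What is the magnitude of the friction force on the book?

The normal reaction is N = m g cos θ = 99.69 N.
For equilibrium along the incline, friction must balance the weight component: f = m g sin θ = 106.9 N up the slope.
The static-friction ceiling is μ_s N = 0.32 × 99.69 = 31.9 N.
|106.9| exceeds 31.9 N, so the book slips down-slope; friction is kinetic, f = μ_k N = 0.17×99.69 = 16.9 N.

f ≈ 16.9 N (up the incline)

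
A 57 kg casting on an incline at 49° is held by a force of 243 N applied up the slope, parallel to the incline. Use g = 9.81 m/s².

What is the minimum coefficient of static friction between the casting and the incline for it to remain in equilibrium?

N = m g cos θ = 366.8 N.
Friction must make up the shortfall along the incline: f = m g sin θ − P = 422 − 243 = 179 N.
At the threshold f = μ_s N, so μ_s,min = 179/366.8 = 0.488.

μ_s,min ≈ 0.488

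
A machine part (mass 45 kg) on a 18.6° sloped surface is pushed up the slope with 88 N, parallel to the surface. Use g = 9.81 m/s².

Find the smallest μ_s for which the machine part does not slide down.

N = m g cos θ = 418.4 N.
Friction must make up the shortfall along the incline: f = m g sin θ − P = 140.8 − 88 = 52.8 N.
At the threshold f = μ_s N, so μ_s,min = 52.8/418.4 = 0.126.

μ_s,min ≈ 0.126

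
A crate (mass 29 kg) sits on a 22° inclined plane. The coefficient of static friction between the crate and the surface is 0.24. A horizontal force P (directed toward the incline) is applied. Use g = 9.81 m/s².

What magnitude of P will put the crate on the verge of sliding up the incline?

P ≈ 203 N

At impending motion up the slope, friction acts down-slope at its limit: f = μ_s N.
Perpendicular to the incline: N = m g cos θ + P sin θ.
Along the incline: P cos θ = m g sin θ + μ_s N = m g sin θ + μ_s (m g cos θ + P sin θ).
Solving, P (cos θ − μ_s sin θ) = m g (sin θ + μ_s cos θ), so P = 29×9.81×(sin 22° + 0.24 cos 22°)/(cos 22° − 0.24 sin 22°) = 284×0.5971/0.8373 = 203 N.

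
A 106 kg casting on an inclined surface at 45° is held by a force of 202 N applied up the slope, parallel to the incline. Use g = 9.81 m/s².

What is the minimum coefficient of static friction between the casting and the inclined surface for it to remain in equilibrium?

N = m g cos θ = 735.3 N.
Friction must make up the shortfall along the incline: f = m g sin θ − P = 735.3 − 202 = 533.3 N.
At the threshold f = μ_s N, so μ_s,min = 533.3/735.3 = 0.725.

μ_s,min ≈ 0.725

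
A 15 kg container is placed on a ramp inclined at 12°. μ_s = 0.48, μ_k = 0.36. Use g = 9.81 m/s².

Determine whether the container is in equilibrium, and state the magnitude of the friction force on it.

f ≈ 30.6 N

N = m g cos θ = 144 N.
Down-slope weight component: m g sin θ = 30.6 N.
μ_s N = 69.1 N.
30.6 ≤ 69.1 N, so it stays put; friction = 30.6 N.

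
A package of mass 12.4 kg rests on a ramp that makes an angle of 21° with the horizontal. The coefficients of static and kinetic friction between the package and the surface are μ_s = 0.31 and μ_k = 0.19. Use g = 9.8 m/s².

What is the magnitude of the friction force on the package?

f ≈ 21.6 N (up the incline)

Perpendicular to the surface, N = m g cos θ = 12.4·9.8·cos 21° = 113.4 N.
For equilibrium along the incline, friction must balance the weight component: f = m g sin θ = 43.55 N up the slope.
Static friction can supply at most μ_s N = 35.17 N.
|43.55| exceeds 35.17 N, so the package slips down-slope; friction is kinetic, f = μ_k N = 0.19×113.4 = 21.6 N.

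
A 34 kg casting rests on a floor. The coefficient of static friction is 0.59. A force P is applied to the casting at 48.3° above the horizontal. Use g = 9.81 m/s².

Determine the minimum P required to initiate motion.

N = m g − P sin α (the pull lifts the casting).
At impending slip, P cos α = μ_s N = μ_s (m g − P sin α).
Solving: P (cos α + μ_s sin α) = μ_s m g → P = 0.59×334/(cos 48.3° + 0.59 sin 48.3°) = 197/1.106 = 178 N.

P ≈ 178 N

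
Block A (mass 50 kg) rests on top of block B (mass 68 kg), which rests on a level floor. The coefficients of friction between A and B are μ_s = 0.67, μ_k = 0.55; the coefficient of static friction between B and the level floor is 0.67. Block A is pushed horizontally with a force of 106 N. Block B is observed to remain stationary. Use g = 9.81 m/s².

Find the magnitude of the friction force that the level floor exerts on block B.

Between the blocks, N₁ = m_A g = 490.5 N.
Maximum static friction on A from B: μ_s N₁ = 0.67×490.5 = 328.6 N.
Since P = 106 N ≤ 328.6 N, A does not slip on B; friction on A equals P = 106 N.
By Newton's third law B feels 106 N forward from A. With B stationary, the floor's static friction on B balances it: f₂ = 106 N (well within μ_s(m_A+m_B)g = 775.6 N).

f ≈ 106 N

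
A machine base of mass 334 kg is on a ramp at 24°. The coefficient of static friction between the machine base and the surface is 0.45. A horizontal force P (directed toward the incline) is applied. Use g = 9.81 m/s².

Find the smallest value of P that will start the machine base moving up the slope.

P ≈ 3670 N

At impending motion up the slope, friction acts down-slope at its limit: f = μ_s N.
Perpendicular to the incline: N = m g cos θ + P sin θ.
Along the incline: P cos θ = m g sin θ + μ_s N = m g sin θ + μ_s (m g cos θ + P sin θ).
Solving, P (cos θ − μ_s sin θ) = m g (sin θ + μ_s cos θ), so P = 334×9.81×(sin 24° + 0.45 cos 24°)/(cos 24° − 0.45 sin 24°) = 3280×0.8178/0.7305 = 3670 N.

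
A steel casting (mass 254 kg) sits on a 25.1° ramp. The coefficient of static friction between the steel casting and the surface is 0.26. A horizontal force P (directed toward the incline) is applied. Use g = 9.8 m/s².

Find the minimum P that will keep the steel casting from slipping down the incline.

P_min ≈ 463 N

The steel casting tends to slide down (tan θ > μ_s), so at the point of impending slip friction acts up-slope at its limit: f = μ_s N.
Perpendicular to the incline: N = m g cos θ + P sin θ.
Along the incline: P cos θ + μ_s N = m g sin θ, i.e. P cos θ + μ_s (m g cos θ + P sin θ) = m g sin θ.
Solving, P (cos θ + μ_s sin θ) = m g (sin θ − μ_s cos θ), so P = 2490×0.1888/1.016 = 463 N.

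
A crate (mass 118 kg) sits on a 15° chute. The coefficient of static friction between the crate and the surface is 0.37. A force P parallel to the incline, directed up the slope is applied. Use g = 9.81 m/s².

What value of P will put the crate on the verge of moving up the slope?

P ≈ 713 N

At impending motion up the slope, friction acts down-slope at its limit: f = μ_s N.
P is parallel to the surface, so N = m g cos θ = 1120 N.
Along the incline: P = m g sin θ + μ_s N = 300 + 0.37×1120 = 713 N.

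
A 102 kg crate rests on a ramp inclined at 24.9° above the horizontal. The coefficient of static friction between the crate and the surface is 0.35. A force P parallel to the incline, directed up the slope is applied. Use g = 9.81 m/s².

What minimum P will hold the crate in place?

P_min ≈ 104 N

The crate tends to slide down (tan θ > μ_s), so at the point of impending slip friction acts up-slope at its limit: f = μ_s N.
P is parallel to the surface, so N = m g cos θ = 908 N.
Along the incline: P + μ_s N = m g sin θ, so P = 421 − 0.35×908 = 104 N.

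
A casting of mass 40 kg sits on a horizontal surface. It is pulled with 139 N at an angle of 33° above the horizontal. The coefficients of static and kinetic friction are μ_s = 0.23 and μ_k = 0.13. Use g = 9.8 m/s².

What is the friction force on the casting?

f ≈ 41.1 N

Vertical equilibrium gives N = m g − P sin α = 316.3 N.
Horizontally, friction must balance P cos α = 116.6 N.
μ_s N = 0.23 × 316.3 = 72.75 N.
116.6 > 72.75 N → the casting slides; f = μ_k N = 0.13×316.3 = 41.1 N.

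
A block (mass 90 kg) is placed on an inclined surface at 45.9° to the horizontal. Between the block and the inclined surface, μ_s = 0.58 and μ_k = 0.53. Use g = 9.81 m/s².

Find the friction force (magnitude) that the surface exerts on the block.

f ≈ 326 N (up the incline)

The normal reaction is N = m g cos θ = 614.4 N.
For equilibrium along the incline, friction must balance the weight component: f = m g sin θ = 634 N up the slope.
Static friction can supply at most μ_s N = 356.4 N.
|634| exceeds 356.4 N, so the block slips down-slope; friction is kinetic, f = μ_k N = 0.53×614.4 = 326 N.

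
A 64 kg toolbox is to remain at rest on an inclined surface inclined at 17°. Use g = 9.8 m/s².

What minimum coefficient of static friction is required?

At the slip threshold m g sin θ = μ_s m g cos θ, so μ_s,min = tan θ.
μ_s,min = tan 17° = 0.306.

μ_s,min ≈ 0.306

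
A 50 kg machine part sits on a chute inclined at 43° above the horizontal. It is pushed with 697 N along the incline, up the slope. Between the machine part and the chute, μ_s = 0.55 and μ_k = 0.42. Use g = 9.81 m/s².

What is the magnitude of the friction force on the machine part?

The normal reaction is N = m g cos θ = 358.7 N.
The friction needed for equilibrium is m g sin θ − P = 334.5 − 697 = -362.5 N, measured positive up-slope.
Static friction can supply at most μ_s N = 197.3 N.
Since |-362.5| > 197.3 N, static friction cannot hold it; the machine part slides up the incline and kinetic friction applies: f = μ_k N = 0.42 × 358.7 = 151 N.

f ≈ 151 N (down the incline)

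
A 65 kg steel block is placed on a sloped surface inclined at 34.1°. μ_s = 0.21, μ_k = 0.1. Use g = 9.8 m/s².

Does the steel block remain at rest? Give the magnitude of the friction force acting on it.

N = m g cos θ = 527 N.
Down-slope weight component: m g sin θ = 357 N.
μ_s N = 111 N.
357 > 111 N, so it slides; kinetic friction f = μ_k N = 0.1×527 = 52.7 N.

f ≈ 52.7 N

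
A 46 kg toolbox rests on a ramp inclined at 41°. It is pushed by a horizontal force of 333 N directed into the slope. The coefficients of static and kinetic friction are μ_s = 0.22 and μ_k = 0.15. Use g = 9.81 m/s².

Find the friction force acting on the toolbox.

f ≈ 44.7 N (up the incline)

The horizontal push has a component P sin θ into the surface, so N = m g cos θ + P sin θ = 340.6 + 218.5 = 559 N.
Along the incline, the net driving force (taking up-slope positive) is P cos θ − m g sin θ = 251.3 − 296.1 = -44.73 N, so equilibrium requires friction f = 44.73 N (up-slope).
Maximum static friction: μ_s N = 0.22 × 559 = 123 N.
|f_req| = 44.73 ≤ 123 N → the toolbox is in equilibrium; friction equals the required value.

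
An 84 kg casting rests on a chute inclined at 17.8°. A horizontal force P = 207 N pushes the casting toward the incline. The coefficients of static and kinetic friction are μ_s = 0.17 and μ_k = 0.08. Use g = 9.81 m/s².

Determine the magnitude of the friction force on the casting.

f ≈ 54.8 N (up the incline)

Resolve perpendicular to the incline: N = m g cos θ + P sin θ = 84×9.81×cos 17.8° + 207×sin 17.8° = 847.9 N.
Parallel to the incline: P cos θ − m g sin θ = 197.1 − 251.9 = -54.81 N; the friction needed to balance this is 54.81 N acting up the slope.
The limit of static friction is μ_s N = 144.1 N.
|f_req| = 54.81 ≤ 144.1 N → the casting is in equilibrium; friction equals the required value.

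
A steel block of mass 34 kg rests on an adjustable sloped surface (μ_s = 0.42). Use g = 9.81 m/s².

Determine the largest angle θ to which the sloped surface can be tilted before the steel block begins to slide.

At the slip threshold, m g sin θ = μ_s · m g cos θ, so tan θ = μ_s.
θ_max = arctan(0.42) = 22.8°.

θ_max ≈ 22.8°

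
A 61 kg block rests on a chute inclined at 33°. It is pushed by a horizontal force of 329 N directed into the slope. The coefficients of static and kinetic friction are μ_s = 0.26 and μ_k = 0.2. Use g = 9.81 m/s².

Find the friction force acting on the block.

f ≈ 50 N (up the incline)

Resolve perpendicular to the incline: N = m g cos θ + P sin θ = 61×9.81×cos 33° + 329×sin 33° = 681.1 N.
Parallel to the incline: P cos θ − m g sin θ = 275.9 − 325.9 = -49.99 N; the friction needed to balance this is 49.99 N acting up the slope.
Maximum static friction: μ_s N = 0.26 × 681.1 = 177.1 N.
Since 49.99 N is within the 177.1 N limit, the block stays put and friction is exactly 50 N.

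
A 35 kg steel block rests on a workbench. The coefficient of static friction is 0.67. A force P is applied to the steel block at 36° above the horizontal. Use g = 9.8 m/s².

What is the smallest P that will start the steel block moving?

P ≈ 191 N

N = m g − P sin α (the pull lifts the steel block).
At impending slip, P cos α = μ_s N = μ_s (m g − P sin α).
Solving: P (cos α + μ_s sin α) = μ_s m g → P = 0.67×343/(cos 36° + 0.67 sin 36°) = 230/1.203 = 191 N.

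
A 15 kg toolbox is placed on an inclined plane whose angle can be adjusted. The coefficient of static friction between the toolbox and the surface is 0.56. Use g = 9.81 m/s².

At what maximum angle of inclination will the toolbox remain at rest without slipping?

At the slip threshold, m g sin θ = μ_s · m g cos θ, so tan θ = μ_s.
θ_max = arctan(0.56) = 29.2°.

θ_max ≈ 29.2°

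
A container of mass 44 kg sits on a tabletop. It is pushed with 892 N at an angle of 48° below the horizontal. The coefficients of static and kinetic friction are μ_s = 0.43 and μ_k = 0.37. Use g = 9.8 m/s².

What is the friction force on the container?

Vertical equilibrium gives N = m g + P sin α = 1094 N.
The horizontal driving force is P cos α = 596.9 N, so equilibrium needs friction f = 596.9 N.
μ_s N = 0.43 × 1094 = 470.5 N.
596.9 > 470.5 N → the container slides; f = μ_k N = 0.37×1094 = 405 N.

f ≈ 405 N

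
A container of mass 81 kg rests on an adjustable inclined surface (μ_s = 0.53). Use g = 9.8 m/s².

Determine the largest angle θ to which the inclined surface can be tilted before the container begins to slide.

θ_max ≈ 27.9°

At the slip threshold, m g sin θ = μ_s · m g cos θ, so tan θ = μ_s.
θ_max = arctan(0.53) = 27.9°.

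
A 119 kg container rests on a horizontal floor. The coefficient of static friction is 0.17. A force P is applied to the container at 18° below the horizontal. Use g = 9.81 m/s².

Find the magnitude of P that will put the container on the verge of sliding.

P ≈ 221 N

N = m g + P sin α (the push presses the container into the horizontal floor).
At impending slip, P cos α = μ_s N = μ_s (m g + P sin α).
Solving: P (cos α − μ_s sin α) = μ_s m g → P = 0.17×1170/(cos 18° − 0.17 sin 18°) = 198/0.8985 = 221 N.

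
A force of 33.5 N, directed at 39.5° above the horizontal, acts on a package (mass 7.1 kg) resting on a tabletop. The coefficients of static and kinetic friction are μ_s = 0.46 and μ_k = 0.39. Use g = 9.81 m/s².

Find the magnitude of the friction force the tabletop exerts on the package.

Vertical equilibrium gives N = m g − P sin α = 48.34 N.
The horizontal driving force is P cos α = 25.85 N, so equilibrium needs friction f = 25.85 N.
The static-friction limit is μ_s N = 22.24 N.
25.85 > 22.24 N → the package slides; f = μ_k N = 0.39×48.34 = 18.9 N.

f ≈ 18.9 N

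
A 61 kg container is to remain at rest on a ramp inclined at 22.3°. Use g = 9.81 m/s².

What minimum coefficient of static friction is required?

μ_s,min ≈ 0.41

At the slip threshold m g sin θ = μ_s m g cos θ, so μ_s,min = tan θ.
μ_s,min = tan 22.3° = 0.41.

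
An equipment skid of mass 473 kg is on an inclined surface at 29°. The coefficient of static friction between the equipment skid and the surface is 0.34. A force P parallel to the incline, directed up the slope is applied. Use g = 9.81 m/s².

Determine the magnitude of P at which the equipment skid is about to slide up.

At impending motion up the slope, friction acts down-slope at its limit: f = μ_s N.
P is parallel to the surface, so N = m g cos θ = 4060 N.
Along the incline: P = m g sin θ + μ_s N = 2250 + 0.34×4060 = 3630 N.

P ≈ 3630 N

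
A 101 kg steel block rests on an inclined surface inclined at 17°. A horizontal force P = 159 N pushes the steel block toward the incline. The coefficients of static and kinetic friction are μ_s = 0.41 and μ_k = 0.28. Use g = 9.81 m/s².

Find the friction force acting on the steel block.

f ≈ 138 N (up the incline)

Normal direction: N = m g cos θ + P sin θ = 994 N.
Parallel to the incline: P cos θ − m g sin θ = 152.1 − 289.7 = -137.6 N; the friction needed to balance this is 137.6 N acting up the slope.
Maximum static friction: μ_s N = 0.41 × 994 = 407.5 N.
|f_req| = 137.6 ≤ 407.5 N → the steel block is in equilibrium; friction equals the required value.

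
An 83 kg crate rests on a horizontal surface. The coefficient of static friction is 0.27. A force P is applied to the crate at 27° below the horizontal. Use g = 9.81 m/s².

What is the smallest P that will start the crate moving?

N = m g + P sin α (the push presses the crate into the horizontal surface).
At impending slip, P cos α = μ_s N = μ_s (m g + P sin α).
Solving: P (cos α − μ_s sin α) = μ_s m g → P = 0.27×814/(cos 27° − 0.27 sin 27°) = 220/0.7684 = 286 N.

P ≈ 286 N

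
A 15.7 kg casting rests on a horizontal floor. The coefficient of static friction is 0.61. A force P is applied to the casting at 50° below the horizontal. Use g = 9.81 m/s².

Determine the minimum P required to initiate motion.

N = m g + P sin α (the push presses the casting into the horizontal floor).
At impending slip, P cos α = μ_s N = μ_s (m g + P sin α).
Solving: P (cos α − μ_s sin α) = μ_s m g → P = 0.61×154/(cos 50° − 0.61 sin 50°) = 94/0.1755 = 535 N.

P ≈ 535 N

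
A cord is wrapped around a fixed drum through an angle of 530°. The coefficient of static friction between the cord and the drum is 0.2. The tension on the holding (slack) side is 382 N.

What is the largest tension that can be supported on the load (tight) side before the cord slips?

At impending slip the capstan equation gives T₂/T₁ = e^{μβ} with β in radians.
β = 530° × π/180 = 9.25 rad.
e^{μβ} = e^{0.2×9.25} = 6.36.
T₂ = T₁ · e^{μβ} = 382 × 6.36 = 2430 N.

T_max ≈ 2430 N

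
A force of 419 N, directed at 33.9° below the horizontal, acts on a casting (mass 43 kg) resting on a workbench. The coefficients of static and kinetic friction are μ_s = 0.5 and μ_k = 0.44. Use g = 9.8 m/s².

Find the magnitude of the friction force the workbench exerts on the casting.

The vertical component of P adds to the normal force: N = m g + P sin α = 421.4 + 233.7 = 655.1 N.
For equilibrium, f = P cos α = 419×cos 33.9° = 347.8 N.
μ_s N = 0.5 × 655.1 = 327.5 N.
The required friction exceeds μ_s N, so the casting moves and f = μ_k N = 288 N.

f ≈ 288 N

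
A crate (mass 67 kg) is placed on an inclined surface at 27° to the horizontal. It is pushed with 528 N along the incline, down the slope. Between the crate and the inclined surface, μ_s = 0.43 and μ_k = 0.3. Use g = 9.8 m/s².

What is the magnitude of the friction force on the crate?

f ≈ 176 N (up the incline)

Normal force: N = m g cos θ = 67 × 9.8 × cos 27° = 585 N.
Parallel to the incline, ΣF = 0 gives f = m g sin θ + P = 298.1 + 528 = 826.1 N (up-slope positive).
The static-friction ceiling is μ_s N = 0.43 × 585 = 251.6 N.
|826.1| exceeds 251.6 N, so the crate slips down-slope; friction is kinetic, f = μ_k N = 0.3×585 = 176 N.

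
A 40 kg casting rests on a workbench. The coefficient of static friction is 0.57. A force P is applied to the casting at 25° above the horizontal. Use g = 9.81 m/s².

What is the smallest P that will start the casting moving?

N = m g − P sin α (the pull lifts the casting).
At impending slip, P cos α = μ_s N = μ_s (m g − P sin α).
Solving: P (cos α + μ_s sin α) = μ_s m g → P = 0.57×392/(cos 25° + 0.57 sin 25°) = 224/1.147 = 195 N.

P ≈ 195 N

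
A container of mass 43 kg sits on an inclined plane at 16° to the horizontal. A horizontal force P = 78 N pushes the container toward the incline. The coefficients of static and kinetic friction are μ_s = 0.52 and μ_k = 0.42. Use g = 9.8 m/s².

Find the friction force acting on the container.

f ≈ 41.2 N (up the incline)

The horizontal push has a component P sin θ into the surface, so N = m g cos θ + P sin θ = 405.1 + 21.5 = 426.6 N.
Along the incline, the net driving force (taking up-slope positive) is P cos θ − m g sin θ = 74.98 − 116.2 = -41.18 N, so equilibrium requires friction f = 41.18 N (up-slope).
The limit of static friction is μ_s N = 221.8 N.
Since 41.18 N is within the 221.8 N limit, the container stays put and friction is exactly 41.2 N.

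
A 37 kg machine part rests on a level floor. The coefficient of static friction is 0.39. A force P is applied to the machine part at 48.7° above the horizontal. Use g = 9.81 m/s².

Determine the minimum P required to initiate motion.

N = m g − P sin α (the pull lifts the machine part).
At impending slip, P cos α = μ_s N = μ_s (m g − P sin α).
Solving: P (cos α + μ_s sin α) = μ_s m g → P = 0.39×363/(cos 48.7° + 0.39 sin 48.7°) = 142/0.953 = 149 N.

P ≈ 149 N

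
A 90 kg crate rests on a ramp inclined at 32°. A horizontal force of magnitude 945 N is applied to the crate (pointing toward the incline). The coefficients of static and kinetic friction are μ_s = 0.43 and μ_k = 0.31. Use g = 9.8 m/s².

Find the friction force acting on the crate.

f ≈ 334 N (down the incline)

The horizontal push has a component P sin θ into the surface, so N = m g cos θ + P sin θ = 748 + 500.8 = 1249 N.
Along the incline, the net driving force (taking up-slope positive) is P cos θ − m g sin θ = 801.4 − 467.4 = 334 N, so equilibrium requires friction f = -334 N (down-slope).
The limit of static friction is μ_s N = 537 N.
|f_req| = 334 ≤ 537 N → the crate is in equilibrium; friction equals the required value.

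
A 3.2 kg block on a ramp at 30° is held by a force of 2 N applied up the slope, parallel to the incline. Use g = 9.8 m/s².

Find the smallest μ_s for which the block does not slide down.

μ_s,min ≈ 0.504

N = m g cos θ = 27.16 N.
Friction must make up the shortfall along the incline: f = m g sin θ − P = 15.68 − 2 = 13.68 N.
At the threshold f = μ_s N, so μ_s,min = 13.68/27.16 = 0.504.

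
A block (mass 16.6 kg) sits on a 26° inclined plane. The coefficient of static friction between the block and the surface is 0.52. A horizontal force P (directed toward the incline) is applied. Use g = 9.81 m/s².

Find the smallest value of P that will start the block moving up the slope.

P ≈ 220 N

At impending motion up the slope, friction acts down-slope at its limit: f = μ_s N.
Perpendicular to the incline: N = m g cos θ + P sin θ.
Along the incline: P cos θ = m g sin θ + μ_s N = m g sin θ + μ_s (m g cos θ + P sin θ).
Solving, P (cos θ − μ_s sin θ) = m g (sin θ + μ_s cos θ), so P = 16.6×9.81×(sin 26° + 0.52 cos 26°)/(cos 26° − 0.52 sin 26°) = 163×0.9057/0.6708 = 220 N.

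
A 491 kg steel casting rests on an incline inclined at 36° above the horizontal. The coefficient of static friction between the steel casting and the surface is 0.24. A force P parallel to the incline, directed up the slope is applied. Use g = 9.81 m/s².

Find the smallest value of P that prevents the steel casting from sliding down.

The steel casting tends to slide down (tan θ > μ_s), so at the point of impending slip friction acts up-slope at its limit: f = μ_s N.
P is parallel to the surface, so N = m g cos θ = 3900 N.
Along the incline: P + μ_s N = m g sin θ, so P = 2830 − 0.24×3900 = 1900 N.

P_min ≈ 1900 N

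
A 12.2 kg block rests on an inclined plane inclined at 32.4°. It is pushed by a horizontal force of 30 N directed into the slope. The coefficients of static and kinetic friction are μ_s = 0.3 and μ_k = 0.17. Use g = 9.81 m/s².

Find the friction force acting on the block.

f ≈ 19.9 N (up the incline)

The horizontal push has a component P sin θ into the surface, so N = m g cos θ + P sin θ = 101.1 + 16.07 = 117.1 N.
Along the incline, the net driving force (taking up-slope positive) is P cos θ − m g sin θ = 25.33 − 64.13 = -38.8 N, so equilibrium requires friction f = 38.8 N (up-slope).
The limit of static friction is μ_s N = 35.14 N.
The required 38.8 N exceeds the static limit, so the block slides down-slope and f = μ_k N = 0.17×117.1 = 19.9 N.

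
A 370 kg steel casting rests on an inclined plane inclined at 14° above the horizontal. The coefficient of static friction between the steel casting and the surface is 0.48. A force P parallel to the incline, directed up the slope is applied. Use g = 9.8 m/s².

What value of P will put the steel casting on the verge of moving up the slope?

At impending motion up the slope, friction acts down-slope at its limit: f = μ_s N.
P is parallel to the surface, so N = m g cos θ = 3520 N.
Along the incline: P = m g sin θ + μ_s N = 877 + 0.48×3520 = 2570 N.

P ≈ 2570 N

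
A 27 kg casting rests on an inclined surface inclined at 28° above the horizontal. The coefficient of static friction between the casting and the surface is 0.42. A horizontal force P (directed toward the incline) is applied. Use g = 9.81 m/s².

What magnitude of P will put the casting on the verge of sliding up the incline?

P ≈ 325 N

At impending motion up the slope, friction acts down-slope at its limit: f = μ_s N.
Perpendicular to the incline: N = m g cos θ + P sin θ.
Along the incline: P cos θ = m g sin θ + μ_s N = m g sin θ + μ_s (m g cos θ + P sin θ).
Solving, P (cos θ − μ_s sin θ) = m g (sin θ + μ_s cos θ), so P = 27×9.81×(sin 28° + 0.42 cos 28°)/(cos 28° − 0.42 sin 28°) = 265×0.8403/0.6858 = 325 N.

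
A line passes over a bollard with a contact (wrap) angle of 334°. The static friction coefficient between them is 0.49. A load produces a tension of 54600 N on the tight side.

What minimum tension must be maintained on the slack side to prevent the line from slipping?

Capstan equation at impending slip: T_tight/T_slack = e^{μβ}.
β = 334° = 5.829 rad; e^{μβ} = e^{0.49×5.829} = 17.4.
T_slack = T_tight / e^{μβ} = 54600 / 17.4 = 3140 N.

T_min ≈ 3140 N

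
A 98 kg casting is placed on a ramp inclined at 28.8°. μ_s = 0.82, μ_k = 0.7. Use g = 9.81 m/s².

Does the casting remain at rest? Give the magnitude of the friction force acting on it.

f ≈ 463 N

N = m g cos θ = 842 N.
Down-slope weight component: m g sin θ = 463 N.
μ_s N = 691 N.
463 ≤ 691 N, so it stays put; friction = 463 N.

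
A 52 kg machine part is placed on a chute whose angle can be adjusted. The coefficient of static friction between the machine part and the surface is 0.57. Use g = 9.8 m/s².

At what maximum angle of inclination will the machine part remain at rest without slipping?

θ_max ≈ 29.7°

At the slip threshold, m g sin θ = μ_s · m g cos θ, so tan θ = μ_s.
θ_max = arctan(0.57) = 29.7°.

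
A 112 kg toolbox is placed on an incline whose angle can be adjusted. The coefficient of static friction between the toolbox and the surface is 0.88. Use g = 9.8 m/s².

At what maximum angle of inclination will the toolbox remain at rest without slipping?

At the slip threshold, m g sin θ = μ_s · m g cos θ, so tan θ = μ_s.
θ_max = arctan(0.88) = 41.3°.

θ_max ≈ 41.3°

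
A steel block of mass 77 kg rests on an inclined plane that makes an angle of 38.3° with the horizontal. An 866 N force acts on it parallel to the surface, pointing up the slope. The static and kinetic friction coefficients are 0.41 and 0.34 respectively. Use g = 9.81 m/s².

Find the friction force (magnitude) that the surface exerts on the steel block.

f ≈ 202 N (down the incline)

Normal force: N = m g cos θ = 77 × 9.81 × cos 38.3° = 592.8 N.
Parallel to the incline, ΣF = 0 gives f = m g sin θ − P = 468.2 − 866 = -397.8 N (up-slope positive).
The static-friction ceiling is μ_s N = 0.41 × 592.8 = 243 N.
|-397.8| exceeds 243 N, so the steel block slips up-slope; friction is kinetic, f = μ_k N = 0.34×592.8 = 202 N.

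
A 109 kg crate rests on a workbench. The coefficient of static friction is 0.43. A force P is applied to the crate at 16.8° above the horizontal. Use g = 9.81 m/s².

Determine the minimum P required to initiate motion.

N = m g − P sin α (the pull lifts the crate).
At impending slip, P cos α = μ_s N = μ_s (m g − P sin α).
Solving: P (cos α + μ_s sin α) = μ_s m g → P = 0.43×1070/(cos 16.8° + 0.43 sin 16.8°) = 460/1.082 = 425 N.

P ≈ 425 N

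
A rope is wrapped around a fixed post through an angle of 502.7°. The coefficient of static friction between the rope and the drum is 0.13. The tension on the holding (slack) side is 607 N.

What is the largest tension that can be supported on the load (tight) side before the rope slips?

At impending slip the capstan equation gives T₂/T₁ = e^{μβ} with β in radians.
β = 502.7° × π/180 = 8.774 rad.
e^{μβ} = e^{0.13×8.774} = 3.129.
T₂ = T₁ · e^{μβ} = 607 × 3.129 = 1900 N.

T_max ≈ 1900 N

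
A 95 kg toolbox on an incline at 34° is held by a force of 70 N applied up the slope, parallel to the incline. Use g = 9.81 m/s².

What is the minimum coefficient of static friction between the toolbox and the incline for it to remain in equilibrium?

N = m g cos θ = 772.6 N.
Friction must make up the shortfall along the incline: f = m g sin θ − P = 521.1 − 70 = 451.1 N.
At the threshold f = μ_s N, so μ_s,min = 451.1/772.6 = 0.584.

μ_s,min ≈ 0.584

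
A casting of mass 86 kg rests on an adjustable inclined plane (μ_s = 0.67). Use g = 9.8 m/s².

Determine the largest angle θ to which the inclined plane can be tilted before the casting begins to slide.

θ_max ≈ 33.8°

At the slip threshold, m g sin θ = μ_s · m g cos θ, so tan θ = μ_s.
θ_max = arctan(0.67) = 33.8°.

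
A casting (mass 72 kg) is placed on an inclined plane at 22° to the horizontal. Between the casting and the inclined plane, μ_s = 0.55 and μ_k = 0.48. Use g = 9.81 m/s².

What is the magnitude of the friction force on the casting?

f ≈ 265 N (up the incline)

Normal force: N = m g cos θ = 72 × 9.81 × cos 22° = 654.9 N.
Along the slope the weight component is m g sin θ = 264.6 N; friction must supply exactly this, acting up-slope.
Static friction can supply at most μ_s N = 360.2 N.
Since |264.6| ≤ 360.2 N, no slip — friction simply equals what equilibrium demands.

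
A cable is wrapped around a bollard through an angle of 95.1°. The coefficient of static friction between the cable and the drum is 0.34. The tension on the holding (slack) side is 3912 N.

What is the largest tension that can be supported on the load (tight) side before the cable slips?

T_max ≈ 6880 N

At impending slip the capstan equation gives T₂/T₁ = e^{μβ} with β in radians.
β = 95.1° × π/180 = 1.66 rad.
e^{μβ} = e^{0.34×1.66} = 1.758.
T₂ = T₁ · e^{μβ} = 3912 × 1.758 = 6880 N.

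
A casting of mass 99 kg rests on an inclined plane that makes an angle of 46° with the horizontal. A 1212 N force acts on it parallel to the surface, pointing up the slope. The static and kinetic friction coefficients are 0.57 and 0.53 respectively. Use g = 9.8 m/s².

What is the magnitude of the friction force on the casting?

The normal reaction is N = m g cos θ = 674 N.
For equilibrium along the incline the friction force must supply f = m g sin θ − P = 697.9 − 1212 = -514.1 N (positive meaning up-slope).
Static friction can supply at most μ_s N = 384.2 N.
Since |-514.1| > 384.2 N, static friction cannot hold it; the casting slides up the incline and kinetic friction applies: f = μ_k N = 0.53 × 674 = 357 N.

f ≈ 357 N (down the incline)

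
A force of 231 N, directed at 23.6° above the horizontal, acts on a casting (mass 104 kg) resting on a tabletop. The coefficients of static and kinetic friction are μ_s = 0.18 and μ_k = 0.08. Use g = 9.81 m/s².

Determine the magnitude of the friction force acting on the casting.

The vertical component of P reduces the normal force: N = m g − P sin α = 1020 − 92.48 = 927.8 N.
Horizontally, friction must balance P cos α = 211.7 N.
The static-friction limit is μ_s N = 167 N.
211.7 > 167 N → the casting slides; f = μ_k N = 0.08×927.8 = 74.2 N.

f ≈ 74.2 N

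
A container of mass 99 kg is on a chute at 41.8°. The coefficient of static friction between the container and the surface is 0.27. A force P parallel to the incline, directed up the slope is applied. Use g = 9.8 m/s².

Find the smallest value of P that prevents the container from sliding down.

The container tends to slide down (tan θ > μ_s), so at the point of impending slip friction acts up-slope at its limit: f = μ_s N.
P is parallel to the surface, so N = m g cos θ = 723 N.
Along the incline: P + μ_s N = m g sin θ, so P = 647 − 0.27×723 = 451 N.

P_min ≈ 451 N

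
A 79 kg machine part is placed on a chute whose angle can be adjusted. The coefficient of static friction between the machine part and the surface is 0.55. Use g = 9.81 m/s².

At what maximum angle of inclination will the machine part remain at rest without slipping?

At the slip threshold, m g sin θ = μ_s · m g cos θ, so tan θ = μ_s.
θ_max = arctan(0.55) = 28.8°.

θ_max ≈ 28.8°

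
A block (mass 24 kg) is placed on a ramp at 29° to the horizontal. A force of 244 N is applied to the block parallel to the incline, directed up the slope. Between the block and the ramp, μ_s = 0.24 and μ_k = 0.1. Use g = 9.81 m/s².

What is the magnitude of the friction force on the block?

Perpendicular to the surface, N = m g cos θ = 24·9.81·cos 29° = 205.9 N.
Parallel to the incline, ΣF = 0 gives f = m g sin θ − P = 114.1 − 244 = -129.9 N (up-slope positive).
Maximum static friction available: μ_s N = 0.24 × 205.9 = 49.42 N.
Since |-129.9| > 49.42 N, static friction cannot hold it; the block slides up the incline and kinetic friction applies: f = μ_k N = 0.1 × 205.9 = 20.6 N.

f ≈ 20.6 N (down the incline)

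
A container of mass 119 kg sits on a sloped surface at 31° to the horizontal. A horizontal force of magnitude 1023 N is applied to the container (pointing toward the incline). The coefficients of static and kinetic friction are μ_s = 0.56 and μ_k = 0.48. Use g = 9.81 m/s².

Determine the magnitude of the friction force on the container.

Resolve perpendicular to the incline: N = m g cos θ + P sin θ = 119×9.81×cos 31° + 1023×sin 31° = 1528 N.
Parallel to the incline: P cos θ − m g sin θ = 876.9 − 601.3 = 275.6 N; the friction needed to balance this is 275.6 N acting down the slope.
Maximum static friction: μ_s N = 0.56 × 1528 = 855.4 N.
Since 275.6 N is within the 855.4 N limit, the container stays put and friction is exactly 276 N.

f ≈ 276 N (down the incline)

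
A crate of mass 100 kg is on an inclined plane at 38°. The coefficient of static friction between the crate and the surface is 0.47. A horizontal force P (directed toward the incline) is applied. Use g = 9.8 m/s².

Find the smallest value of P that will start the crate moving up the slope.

At impending motion up the slope, friction acts down-slope at its limit: f = μ_s N.
Perpendicular to the incline: N = m g cos θ + P sin θ.
Along the incline: P cos θ = m g sin θ + μ_s N = m g sin θ + μ_s (m g cos θ + P sin θ).
Solving, P (cos θ − μ_s sin θ) = m g (sin θ + μ_s cos θ), so P = 100×9.8×(sin 38° + 0.47 cos 38°)/(cos 38° − 0.47 sin 38°) = 980×0.986/0.4986 = 1940 N.

P ≈ 1940 N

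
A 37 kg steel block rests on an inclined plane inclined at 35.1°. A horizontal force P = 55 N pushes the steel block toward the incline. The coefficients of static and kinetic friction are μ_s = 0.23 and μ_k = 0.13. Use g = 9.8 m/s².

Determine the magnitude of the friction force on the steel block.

Resolve perpendicular to the incline: N = m g cos θ + P sin θ = 37×9.8×cos 35.1° + 55×sin 35.1° = 328.3 N.
Parallel to the incline: P cos θ − m g sin θ = 45 − 208.5 = -163.5 N; the friction needed to balance this is 163.5 N acting up the slope.
The limit of static friction is μ_s N = 75.51 N.
The required 163.5 N exceeds the static limit, so the steel block slides down-slope and f = μ_k N = 0.13×328.3 = 42.7 N.

f ≈ 42.7 N (up the incline)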